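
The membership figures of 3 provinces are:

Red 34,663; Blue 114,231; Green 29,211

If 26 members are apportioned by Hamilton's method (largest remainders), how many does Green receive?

The standard divisor is 178105/26 ≈ 6850.192.
Standard quotas: Red 5.0601, Blue 16.6756, Green 4.2643.
Lower quotas: Red 5, Blue 16, Green 4 (sum 25, leaving 1 seat).
Remainders in descending order: Blue 0.6756, Green 0.2643, Red 0.0601.
The surplus seat goes to Blue.
Green receives 4.

4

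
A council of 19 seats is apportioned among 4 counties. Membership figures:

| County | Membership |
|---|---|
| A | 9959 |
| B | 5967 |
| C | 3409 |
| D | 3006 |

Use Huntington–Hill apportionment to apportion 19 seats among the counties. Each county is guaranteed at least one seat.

A 8, B 5, C 3, D 3

With divisor 1200: modified quotas A 8.299, B 4.973, C 2.841, D 2.505.
Geometric-mean thresholds: A √(8·9)=8.485, B √(4·5)=4.472, C √(2·3)=2.449, D √(2·3)=2.449.
Each quota rounded against its threshold gives A 8, B 5, C 3, D 3 (total 19).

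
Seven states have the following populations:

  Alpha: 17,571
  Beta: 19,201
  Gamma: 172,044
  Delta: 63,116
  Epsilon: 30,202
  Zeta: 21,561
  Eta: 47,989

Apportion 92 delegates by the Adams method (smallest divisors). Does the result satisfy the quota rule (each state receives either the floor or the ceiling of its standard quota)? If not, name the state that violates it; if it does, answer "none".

Gamma

Standard quotas: Alpha 4.349, Beta 4.753, Gamma 42.585, Delta 15.623, Epsilon 7.476, Zeta 5.337, Eta 11.878.
Adams allocation: Alpha 5, Beta 5, Gamma 41, Delta 15, Epsilon 8, Zeta 6, Eta 12.
Gamma has quota 42.585 (lower 42, upper 43) but receives 41 — outside the quota interval.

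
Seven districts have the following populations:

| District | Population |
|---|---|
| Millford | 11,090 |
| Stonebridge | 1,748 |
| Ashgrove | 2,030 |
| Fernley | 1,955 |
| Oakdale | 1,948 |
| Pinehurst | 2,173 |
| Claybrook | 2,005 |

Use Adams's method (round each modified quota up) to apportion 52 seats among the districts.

Standard divisor 22949/52 ≈ 441.327; standard quotas: Millford 25.129, Stonebridge 3.961, Ashgrove 4.600, Fernley 4.430, Oakdale 4.414, Pinehurst 4.924, Claybrook 4.543.
Rounding up gives 26, 4, 5, 5, 5, 5, 5 = 55 seats, so the divisor must be adjusted.
With modified divisor 483.62: modified quotas Millford 22.931, Stonebridge 3.614, Ashgrove 4.198, Fernley 4.042, Oakdale 4.028, Pinehurst 4.493, Claybrook 4.146.
Rounding up: Millford 23, Stonebridge 4, Ashgrove 5, Fernley 5, Oakdale 5, Pinehurst 5, Claybrook 5 (total 52).

Millford: 23; Stonebridge: 4; Ashgrove: 5; Fernley: 5; Oakdale: 5; Pinehurst: 5; Claybrook: 5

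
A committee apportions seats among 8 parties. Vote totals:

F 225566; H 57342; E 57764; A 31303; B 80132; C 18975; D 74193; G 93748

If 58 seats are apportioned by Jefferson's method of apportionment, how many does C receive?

1

Standard divisor 639023/58 ≈ 11017.638; standard quotas: F 20.473, H 5.205, E 5.243, A 2.841, B 7.273, C 1.722, D 6.734, G 8.509.
Rounding down gives 20, 5, 5, 2, 7, 1, 6, 8 = 54 seats, so the divisor must be adjusted.
With modified divisor 10300: modified quotas F 21.900, H 5.567, E 5.608, A 3.039, B 7.780, C 1.842, D 7.203, G 9.102.
Rounding down: F 21, H 5, E 5, A 3, B 7, C 1, D 7, G 9 (total 58).
C receives 1.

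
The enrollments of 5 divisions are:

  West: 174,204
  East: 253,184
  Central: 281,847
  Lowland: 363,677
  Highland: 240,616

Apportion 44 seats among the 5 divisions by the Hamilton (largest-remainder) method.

West 6, East 9, Central 9, Lowland 12, Highland 8

Total 1313528; standard divisor 1313528/44 ≈ 29852.909.
Standard quotas: West 5.8354, East 8.4810, Central 9.4412, Lowland 12.1823, Highland 8.0601.
Lower quotas: West 5, East 8, Central 9, Lowland 12, Highland 8 (sum 42, leaving 2 seats).
Remainders in descending order: West 0.8354, East 0.4810, Central 0.4412, Lowland 0.1823, Highland 0.0601.
The surplus seats go to West, East.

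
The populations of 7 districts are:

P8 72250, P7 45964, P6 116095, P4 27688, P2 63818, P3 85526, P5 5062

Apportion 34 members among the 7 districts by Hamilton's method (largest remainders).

Standard divisor: 416403 ÷ 34 ≈ 12247.147.
Standard quotas: P8 5.8993, P7 3.7530, P6 9.4794, P4 2.2608, P2 5.2108, P3 6.9833, P5 0.4133.
Lower quotas: P8 5, P7 3, P6 9, P4 2, P2 5, P3 6, P5 0 (sum 30, leaving 4 seats).
Remainders in descending order: P3 0.9833, P8 0.8993, P7 0.7530, P6 0.4794, P5 0.4133, P4 0.2608, P2 0.2108.
Largest remainders: P3, P8, P7, P6 receive the extra seats.

P8 6, P7 4, P6 10, P4 2, P2 5, P3 7, P5 0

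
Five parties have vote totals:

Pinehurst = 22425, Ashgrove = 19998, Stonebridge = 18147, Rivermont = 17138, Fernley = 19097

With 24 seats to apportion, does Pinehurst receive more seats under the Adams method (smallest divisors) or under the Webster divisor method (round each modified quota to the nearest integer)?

Webster

Adams: Pinehurst 5, Ashgrove 5, Stonebridge 5, Rivermont 4, Fernley 5.
Webster: Pinehurst 6, Ashgrove 5, Stonebridge 4, Rivermont 4, Fernley 5.
Pinehurst gets 5 under Adams and 6 under Webster.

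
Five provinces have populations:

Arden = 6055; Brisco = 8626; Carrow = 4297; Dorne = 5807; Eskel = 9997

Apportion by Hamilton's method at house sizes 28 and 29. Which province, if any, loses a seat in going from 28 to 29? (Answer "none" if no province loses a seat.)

none

At 28 seats: Arden 5, Brisco 7, Carrow 3, Dorne 5, Eskel 8.
At 29 seats: Arden 5, Brisco 7, Carrow 4, Dorne 5, Eskel 8.
No province's allocation decreased.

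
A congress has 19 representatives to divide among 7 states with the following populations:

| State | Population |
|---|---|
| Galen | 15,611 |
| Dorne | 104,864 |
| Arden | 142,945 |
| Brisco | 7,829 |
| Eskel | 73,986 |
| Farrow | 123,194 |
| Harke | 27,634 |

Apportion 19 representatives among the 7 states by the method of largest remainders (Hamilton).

Galen 1; Dorne 4; Arden 5; Brisco 0; Eskel 3; Farrow 5; Harke 1

Total 496063; standard divisor 496063/19 ≈ 26108.579.
Standard quotas: Galen 0.5979, Dorne 4.0165, Arden 5.4750, Brisco 0.2999, Eskel 2.8338, Farrow 4.7185, Harke 1.0584.
Lower quotas: Galen 0, Dorne 4, Arden 5, Brisco 0, Eskel 2, Farrow 4, Harke 1 (sum 16, leaving 3 seats).
Remainders in descending order: Eskel 0.8338, Farrow 0.7185, Galen 0.5979, Arden 0.4750, Brisco 0.2999, Harke 0.0584, Dorne 0.0165.
The surplus seats go to Eskel, Farrow, Galen.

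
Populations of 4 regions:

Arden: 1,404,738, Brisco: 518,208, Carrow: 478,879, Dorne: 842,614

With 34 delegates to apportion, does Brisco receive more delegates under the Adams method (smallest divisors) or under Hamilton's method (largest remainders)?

Adams

Adams: Arden 14, Brisco 6, Carrow 5, Dorne 9.
Hamilton: Arden 15, Brisco 5, Carrow 5, Dorne 9.
Brisco gets 6 under Adams and 5 under Hamilton.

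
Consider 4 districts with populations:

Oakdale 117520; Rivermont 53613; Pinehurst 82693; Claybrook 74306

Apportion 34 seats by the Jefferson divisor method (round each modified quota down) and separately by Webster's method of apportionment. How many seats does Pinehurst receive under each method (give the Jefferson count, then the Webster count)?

9 and 8

Jefferson: Oakdale 12, Rivermont 5, Pinehurst 9, Claybrook 8.
Webster: Oakdale 12, Rivermont 6, Pinehurst 8, Claybrook 8.
Pinehurst gets 9 under Jefferson and 8 under Webster.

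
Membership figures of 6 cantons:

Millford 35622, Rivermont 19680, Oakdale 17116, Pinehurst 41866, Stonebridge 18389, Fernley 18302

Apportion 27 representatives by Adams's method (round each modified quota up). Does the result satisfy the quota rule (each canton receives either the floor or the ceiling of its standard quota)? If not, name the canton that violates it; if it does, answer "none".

Standard quotas: Millford 6.371, Rivermont 3.520, Oakdale 3.061, Pinehurst 7.487, Stonebridge 3.289, Fernley 3.273.
Adams allocation: Millford 6, Rivermont 4, Oakdale 3, Pinehurst 7, Stonebridge 4, Fernley 3.
Every allocation lies between the lower and upper quota.

none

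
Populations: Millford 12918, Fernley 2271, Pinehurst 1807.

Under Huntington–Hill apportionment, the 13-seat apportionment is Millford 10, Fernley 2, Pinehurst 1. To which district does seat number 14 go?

Priority for the next seat is population ÷ (√(s·(s+1))).
Priorities: Millford 1231.683, Fernley 927.132, Pinehurst 1277.742.
Highest priority: Pinehurst.

Pinehurst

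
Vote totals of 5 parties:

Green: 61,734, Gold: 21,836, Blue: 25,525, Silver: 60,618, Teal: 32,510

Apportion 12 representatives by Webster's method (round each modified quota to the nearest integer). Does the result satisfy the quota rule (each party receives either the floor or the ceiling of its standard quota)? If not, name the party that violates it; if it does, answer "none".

none

Standard quotas: Green 3.663, Gold 1.296, Blue 1.515, Silver 3.597, Teal 1.929.
Webster allocation: Green 4, Gold 1, Blue 1, Silver 4, Teal 2.
Every allocation lies between the lower and upper quota.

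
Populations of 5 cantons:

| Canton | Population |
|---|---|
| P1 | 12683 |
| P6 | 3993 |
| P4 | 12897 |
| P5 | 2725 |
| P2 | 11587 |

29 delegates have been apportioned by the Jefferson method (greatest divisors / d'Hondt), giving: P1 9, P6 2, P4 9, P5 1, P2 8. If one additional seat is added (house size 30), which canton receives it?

Priority for the next seat is population ÷ (current seats + 1).
Priorities: P1 1268.300, P6 1331.000, P4 1289.700, P5 1362.500, P2 1287.444.
Highest priority: P5.

P5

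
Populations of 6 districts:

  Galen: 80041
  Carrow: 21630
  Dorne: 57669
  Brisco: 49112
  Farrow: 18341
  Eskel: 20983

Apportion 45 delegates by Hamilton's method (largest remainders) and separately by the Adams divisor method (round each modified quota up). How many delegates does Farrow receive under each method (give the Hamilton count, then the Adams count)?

Hamilton: Galen 15, Carrow 4, Dorne 10, Brisco 9, Farrow 3, Eskel 4.
Adams: Galen 14, Carrow 4, Dorne 10, Brisco 9, Farrow 4, Eskel 4.
Farrow gets 3 under Hamilton and 4 under Adams.

3 and 4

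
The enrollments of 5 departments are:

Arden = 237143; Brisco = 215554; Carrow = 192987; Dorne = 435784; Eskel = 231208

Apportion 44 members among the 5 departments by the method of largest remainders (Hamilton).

Arden=8, Brisco=7, Carrow=6, Dorne=15, Eskel=8

Standard divisor: 1312676 ÷ 44 ≈ 29833.545.
Standard quotas: Arden 7.9489, Brisco 7.2252, Carrow 6.4688, Dorne 14.6072, Eskel 7.7499.
Lower quotas: Arden 7, Brisco 7, Carrow 6, Dorne 14, Eskel 7 (sum 41, leaving 3 seats).
Remainders in descending order: Arden 0.9489, Eskel 0.7499, Dorne 0.6072, Carrow 0.4688, Brisco 0.2252.
Largest remainders: Arden, Eskel, Dorne receive the extra seats.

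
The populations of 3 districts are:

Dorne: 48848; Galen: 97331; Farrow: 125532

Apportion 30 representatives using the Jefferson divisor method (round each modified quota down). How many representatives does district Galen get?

11

Standard divisor 271711/30 ≈ 9057.033; standard quotas: Dorne 5.393, Galen 10.746, Farrow 13.860.
Rounding down gives 5, 10, 13 = 28 seats, so the divisor must be adjusted.
With modified divisor 8600: modified quotas Dorne 5.680, Galen 11.318, Farrow 14.597.
Rounding down: Dorne 5, Galen 11, Farrow 14 (total 30).
Galen receives 11.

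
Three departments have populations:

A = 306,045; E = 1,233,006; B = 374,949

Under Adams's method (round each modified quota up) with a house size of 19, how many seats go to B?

Standard divisor 1914000/19 ≈ 100736.842; standard quotas: A 3.038, E 12.240, B 3.722.
Rounding up gives 4, 13, 4 = 21 seats, so the divisor must be adjusted.
With modified divisor 107400: modified quotas A 2.850, E 11.481, B 3.491.
Rounding up: A 3, E 12, B 4 (total 19).
B receives 4.

4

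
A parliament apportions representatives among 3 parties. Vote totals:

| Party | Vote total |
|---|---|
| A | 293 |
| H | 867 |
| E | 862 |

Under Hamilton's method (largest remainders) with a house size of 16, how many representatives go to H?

Standard divisor: 2022 ÷ 16 ≈ 126.375.
Standard quotas: A 2.318, H 6.861, E 6.821.
Lower quotas: A 2, H 6, E 6 (sum 14, leaving 2 seats).
Remainders in descending order: H 0.861, E 0.821, A 0.318.
Largest remainders: H, E receive the extra seats.
H receives 7.

7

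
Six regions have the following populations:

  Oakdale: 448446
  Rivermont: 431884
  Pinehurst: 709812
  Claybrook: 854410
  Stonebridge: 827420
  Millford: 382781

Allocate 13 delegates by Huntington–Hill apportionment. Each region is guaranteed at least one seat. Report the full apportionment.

Oakdale: 2; Rivermont: 2; Pinehurst: 2; Claybrook: 3; Stonebridge: 3; Millford: 1

With divisor 297584: modified quotas Oakdale 1.507, Rivermont 1.451, Pinehurst 2.385, Claybrook 2.871, Stonebridge 2.780, Millford 1.286.
Geometric-mean thresholds: Oakdale √(1·2)=1.414, Rivermont √(1·2)=1.414, Pinehurst √(2·3)=2.449, Claybrook √(2·3)=2.449, Stonebridge √(2·3)=2.449, Millford √(1·2)=1.414.
Each quota rounded against its threshold gives Oakdale 2, Rivermont 2, Pinehurst 2, Claybrook 3, Stonebridge 3, Millford 1 (total 13).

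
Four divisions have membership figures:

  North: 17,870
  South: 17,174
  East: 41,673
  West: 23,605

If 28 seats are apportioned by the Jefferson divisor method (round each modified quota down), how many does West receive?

6

Standard divisor 100322/28 ≈ 3582.929; standard quotas: North 4.988, South 4.793, East 11.631, West 6.588.
Rounding down gives 4, 4, 11, 6 = 25 seats, so the divisor must be adjusted.
With modified divisor 3400: modified quotas North 5.256, South 5.051, East 12.257, West 6.943.
Rounding down: North 5, South 5, East 12, West 6 (total 28).
West receives 6.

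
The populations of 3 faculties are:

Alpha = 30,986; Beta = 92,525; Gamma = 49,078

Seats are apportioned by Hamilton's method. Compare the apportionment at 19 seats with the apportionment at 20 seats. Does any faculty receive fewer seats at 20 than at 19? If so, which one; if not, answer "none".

At 19 seats: Alpha 4, Beta 10, Gamma 5.
At 20 seats: Alpha 3, Beta 11, Gamma 6.
Alpha drops from 4 to 3.

Alpha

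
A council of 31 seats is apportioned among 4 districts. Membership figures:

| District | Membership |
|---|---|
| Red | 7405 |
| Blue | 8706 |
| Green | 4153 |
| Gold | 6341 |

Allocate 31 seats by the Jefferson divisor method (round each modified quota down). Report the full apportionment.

Standard divisor 26605/31 ≈ 858.226; standard quotas: Red 8.628, Blue 10.144, Green 4.839, Gold 7.388.
Rounding down gives 8, 10, 4, 7 = 29 seats, so the divisor must be adjusted.
With modified divisor 800: modified quotas Red 9.256, Blue 10.883, Green 5.191, Gold 7.926.
Rounding down: Red 9, Blue 10, Green 5, Gold 7 (total 31).

Red 9, Blue 10, Green 5, Gold 7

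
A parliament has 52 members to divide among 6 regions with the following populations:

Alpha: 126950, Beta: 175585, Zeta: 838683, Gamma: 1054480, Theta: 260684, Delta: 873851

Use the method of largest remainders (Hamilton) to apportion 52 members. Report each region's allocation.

Alpha 2, Beta 3, Zeta 13, Gamma 16, Theta 4, Delta 14

Total 3330233; standard divisor 3330233/52 ≈ 64042.942.
Standard quotas: Alpha 1.9823, Beta 2.7417, Zeta 13.0956, Gamma 16.4652, Theta 4.0705, Delta 13.6448.
Lower quotas: Alpha 1, Beta 2, Zeta 13, Gamma 16, Theta 4, Delta 13 (sum 49, leaving 3 seats).
Remainders in descending order: Alpha 0.9823, Beta 0.7417, Delta 0.6448, Gamma 0.4652, Zeta 0.0956, Theta 0.0705.
The surplus seats go to Alpha, Beta, Delta.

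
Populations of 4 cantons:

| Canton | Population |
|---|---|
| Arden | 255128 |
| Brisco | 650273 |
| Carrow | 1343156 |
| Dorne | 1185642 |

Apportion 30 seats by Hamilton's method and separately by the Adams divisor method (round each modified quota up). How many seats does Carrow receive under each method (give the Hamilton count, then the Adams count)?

Hamilton: Arden 2, Brisco 6, Carrow 12, Dorne 10.
Adams: Arden 3, Brisco 6, Carrow 11, Dorne 10.
Carrow gets 12 under Hamilton and 11 under Adams.

12 and 11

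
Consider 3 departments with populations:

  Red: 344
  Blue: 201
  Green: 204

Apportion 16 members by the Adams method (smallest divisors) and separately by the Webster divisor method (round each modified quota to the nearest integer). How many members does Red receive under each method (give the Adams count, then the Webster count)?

Adams: Red 7, Blue 4, Green 5.
Webster: Red 8, Blue 4, Green 4.
Red gets 7 under Adams and 8 under Webster.

7 and 8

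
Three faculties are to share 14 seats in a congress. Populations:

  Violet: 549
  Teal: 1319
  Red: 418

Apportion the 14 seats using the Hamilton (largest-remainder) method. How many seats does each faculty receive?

Violet: 3, Teal: 8, Red: 3

Standard divisor: 2286 ÷ 14 ≈ 163.286.
Standard quotas: Violet 3.362, Teal 8.078, Red 2.560.
Lower quotas: Violet 3, Teal 8, Red 2 (sum 13, leaving 1 seat).
Remainders in descending order: Red 0.560, Violet 0.362, Teal 0.078.
Largest remainder: Red receives the extra seat.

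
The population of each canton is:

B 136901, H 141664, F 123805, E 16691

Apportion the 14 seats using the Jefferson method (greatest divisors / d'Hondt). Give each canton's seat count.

B 5; H 5; F 4; E 0

Standard divisor 419061/14 ≈ 29932.929; standard quotas: B 4.574, H 4.733, F 4.136, E 0.558.
Rounding down gives 4, 4, 4, 0 = 12 seats, so the divisor must be adjusted.
With modified divisor 26100: modified quotas B 5.245, H 5.428, F 4.743, E 0.640.
Rounding down: B 5, H 5, F 4, E 0 (total 14).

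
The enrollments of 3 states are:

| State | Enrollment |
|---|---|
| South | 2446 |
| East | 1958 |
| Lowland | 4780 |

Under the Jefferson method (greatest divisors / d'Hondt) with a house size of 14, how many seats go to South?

4

Standard divisor 9184/14 ≈ 656; standard quotas: South 3.729, East 2.985, Lowland 7.287.
Rounding down gives 3, 2, 7 = 12 seats, so the divisor must be adjusted.
With modified divisor 600: modified quotas South 4.077, East 3.263, Lowland 7.967.
Rounding down: South 4, East 3, Lowland 7 (total 14).
South receives 4.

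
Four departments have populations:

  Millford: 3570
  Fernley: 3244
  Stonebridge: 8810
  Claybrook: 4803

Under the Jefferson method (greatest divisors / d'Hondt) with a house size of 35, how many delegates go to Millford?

6

Standard divisor 20427/35 ≈ 583.629; standard quotas: Millford 6.117, Fernley 5.558, Stonebridge 15.095, Claybrook 8.230.
Rounding down gives 6, 5, 15, 8 = 34 seats, so the divisor must be adjusted.
With modified divisor 546: modified quotas Millford 6.538, Fernley 5.941, Stonebridge 16.136, Claybrook 8.797.
Rounding down: Millford 6, Fernley 5, Stonebridge 16, Claybrook 8 (total 35).
Millford receives 6.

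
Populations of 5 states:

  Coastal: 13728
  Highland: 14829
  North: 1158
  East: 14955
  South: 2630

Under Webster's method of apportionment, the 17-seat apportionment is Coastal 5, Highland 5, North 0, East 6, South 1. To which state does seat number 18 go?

Highland

Priority for the next seat is population ÷ (current seats + 0.5).
Priorities: Coastal 2496.000, Highland 2696.182, North 2316.000, East 2300.769, South 1753.333.
Highest priority: Highland.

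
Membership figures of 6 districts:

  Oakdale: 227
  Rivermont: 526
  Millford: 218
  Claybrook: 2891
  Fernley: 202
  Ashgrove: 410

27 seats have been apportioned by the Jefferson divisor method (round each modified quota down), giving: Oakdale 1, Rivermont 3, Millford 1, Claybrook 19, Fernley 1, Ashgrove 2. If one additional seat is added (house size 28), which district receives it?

Priority for the next seat is population ÷ (current seats + 1).
Priorities: Oakdale 113.500, Rivermont 131.500, Millford 109.000, Claybrook 144.550, Fernley 101.000, Ashgrove 136.667.
Highest priority: Claybrook.

Claybrook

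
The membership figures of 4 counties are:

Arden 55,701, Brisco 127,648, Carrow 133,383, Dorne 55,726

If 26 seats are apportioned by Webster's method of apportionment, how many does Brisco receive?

Standard divisor 372458/26 ≈ 14325.308; standard quotas: Arden 3.888, Brisco 8.911, Carrow 9.311, Dorne 3.890.
Rounding to the nearest integer gives Arden 4, Brisco 9, Carrow 9, Dorne 4 — total 26, matching the house size, so no adjustment is needed.
Brisco receives 9.

9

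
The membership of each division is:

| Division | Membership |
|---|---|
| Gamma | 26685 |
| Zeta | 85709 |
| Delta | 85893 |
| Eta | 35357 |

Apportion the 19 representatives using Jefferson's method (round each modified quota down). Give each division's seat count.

Standard divisor 233644/19 ≈ 12297.053; standard quotas: Gamma 2.170, Zeta 6.970, Delta 6.985, Eta 2.875.
Rounding down gives 2, 6, 6, 2 = 16 seats, so the divisor must be adjusted.
With modified divisor 11300: modified quotas Gamma 2.362, Zeta 7.585, Delta 7.601, Eta 3.129.
Rounding down: Gamma 2, Zeta 7, Delta 7, Eta 3 (total 19).

Gamma 2; Zeta 7; Delta 7; Eta 3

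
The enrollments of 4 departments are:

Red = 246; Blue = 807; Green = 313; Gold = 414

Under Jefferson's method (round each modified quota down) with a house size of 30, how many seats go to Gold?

7

Standard divisor 1780/30 ≈ 59.333; standard quotas: Red 4.146, Blue 13.601, Green 5.275, Gold 6.978.
Rounding down gives 4, 13, 5, 6 = 28 seats, so the divisor must be adjusted.
With modified divisor 56: modified quotas Red 4.393, Blue 14.411, Green 5.589, Gold 7.393.
Rounding down: Red 4, Blue 14, Green 5, Gold 7 (total 30).
Gold receives 7.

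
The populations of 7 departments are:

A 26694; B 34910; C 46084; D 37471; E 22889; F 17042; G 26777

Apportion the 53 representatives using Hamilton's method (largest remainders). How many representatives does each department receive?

A=7, B=9, C=11, D=9, E=6, F=4, G=7

The standard divisor is 211867/53 ≈ 3997.491.
Standard quotas: A 6.6777, B 8.7330, C 11.5282, D 9.3736, E 5.7258, F 4.2632, G 6.6985.
Lower quotas: A 6, B 8, C 11, D 9, E 5, F 4, G 6 (sum 49, leaving 4 seats).
Remainders in descending order: B 0.7330, E 0.7258, G 0.6985, A 0.6777, C 0.5282, D 0.3736, F 0.2632.
The surplus seats go to B, E, G, A.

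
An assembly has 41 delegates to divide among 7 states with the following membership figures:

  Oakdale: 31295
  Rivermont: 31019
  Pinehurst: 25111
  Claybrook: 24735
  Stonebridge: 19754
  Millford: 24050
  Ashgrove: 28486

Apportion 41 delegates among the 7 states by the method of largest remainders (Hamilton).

Standard divisor: 184450 ÷ 41 ≈ 4498.78.
Standard quotas: Oakdale 6.9563, Rivermont 6.8950, Pinehurst 5.5817, Claybrook 5.4982, Stonebridge 4.3910, Millford 5.3459, Ashgrove 6.3319.
Lower quotas: Oakdale 6, Rivermont 6, Pinehurst 5, Claybrook 5, Stonebridge 4, Millford 5, Ashgrove 6 (sum 37, leaving 4 seats).
Remainders in descending order: Oakdale 0.9563, Rivermont 0.8950, Pinehurst 0.5817, Claybrook 0.4982, Stonebridge 0.3910, Millford 0.3459, Ashgrove 0.3319.
Largest remainders: Oakdale, Rivermont, Pinehurst, Claybrook receive the extra seats.

Oakdale 7, Rivermont 7, Pinehurst 6, Claybrook 6, Stonebridge 4, Millford 5, Ashgrove 6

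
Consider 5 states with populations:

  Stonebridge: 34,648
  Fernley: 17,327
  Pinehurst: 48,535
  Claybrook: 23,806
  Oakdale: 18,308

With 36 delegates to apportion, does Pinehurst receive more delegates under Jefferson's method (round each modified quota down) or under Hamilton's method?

Jefferson: Stonebridge 9, Fernley 4, Pinehurst 13, Claybrook 6, Oakdale 4.
Hamilton: Stonebridge 9, Fernley 4, Pinehurst 12, Claybrook 6, Oakdale 5.
Pinehurst gets 13 under Jefferson and 12 under Hamilton.

Jefferson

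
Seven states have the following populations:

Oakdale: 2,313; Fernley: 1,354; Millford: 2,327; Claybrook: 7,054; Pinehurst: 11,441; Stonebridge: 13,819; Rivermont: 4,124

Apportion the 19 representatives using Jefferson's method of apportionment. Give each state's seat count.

Standard divisor 42432/19 ≈ 2233.263; standard quotas: Oakdale 1.036, Fernley 0.606, Millford 1.042, Claybrook 3.159, Pinehurst 5.123, Stonebridge 6.188, Rivermont 1.847.
Rounding down gives 1, 0, 1, 3, 5, 6, 1 = 17 seats, so the divisor must be adjusted.
With modified divisor 1940: modified quotas Oakdale 1.192, Fernley 0.698, Millford 1.199, Claybrook 3.636, Pinehurst 5.897, Stonebridge 7.123, Rivermont 2.126.
Rounding down: Oakdale 1, Fernley 0, Millford 1, Claybrook 3, Pinehurst 5, Stonebridge 7, Rivermont 2 (total 19).

Oakdale 1; Fernley 0; Millford 1; Claybrook 3; Pinehurst 5; Stonebridge 7; Rivermont 2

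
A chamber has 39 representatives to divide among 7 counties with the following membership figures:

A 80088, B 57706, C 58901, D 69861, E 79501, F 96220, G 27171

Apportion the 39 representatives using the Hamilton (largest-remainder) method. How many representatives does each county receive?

The standard divisor is 469448/39 ≈ 12037.128.
Standard quotas: A 6.6534, B 4.7940, C 4.8933, D 5.8038, E 6.6046, F 7.9936, G 2.2573.
Lower quotas: A 6, B 4, C 4, D 5, E 6, F 7, G 2 (sum 34, leaving 5 seats).
Remainders in descending order: F 0.9936, C 0.8933, D 0.8038, B 0.7940, A 0.6534, E 0.6046, G 0.2573.
Largest remainders: F, C, D, B, A receive the extra seats.

A: 7, B: 5, C: 5, D: 6, E: 6, F: 8, G: 2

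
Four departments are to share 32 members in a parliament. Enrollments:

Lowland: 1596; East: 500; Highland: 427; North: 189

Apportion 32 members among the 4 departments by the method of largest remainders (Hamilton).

The standard divisor is 2712/32 ≈ 84.75.
Standard quotas: Lowland 18.832, East 5.900, Highland 5.038, North 2.230.
Lower quotas: Lowland 18, East 5, Highland 5, North 2 (sum 30, leaving 2 seats).
Remainders in descending order: East 0.900, Lowland 0.832, North 0.230, Highland 0.038.
The surplus seats go to East, Lowland.

Lowland 19, East 6, Highland 5, North 2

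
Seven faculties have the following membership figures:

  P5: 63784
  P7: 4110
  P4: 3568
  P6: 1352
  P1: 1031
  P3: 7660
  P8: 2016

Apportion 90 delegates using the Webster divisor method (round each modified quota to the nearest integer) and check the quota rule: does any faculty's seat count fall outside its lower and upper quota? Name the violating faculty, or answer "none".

P5

Standard quotas: P5 68.732, P7 4.429, P4 3.845, P6 1.457, P1 1.111, P3 8.254, P8 2.172.
Webster allocation: P5 70, P7 4, P4 4, P6 1, P1 1, P3 8, P8 2.
P5 has quota 68.732 (lower 68, upper 69) but receives 70 — outside the quota interval.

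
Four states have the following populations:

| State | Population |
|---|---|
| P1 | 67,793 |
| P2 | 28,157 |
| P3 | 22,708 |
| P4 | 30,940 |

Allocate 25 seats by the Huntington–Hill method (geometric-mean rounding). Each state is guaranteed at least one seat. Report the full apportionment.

P1=11, P2=5, P3=4, P4=5

With divisor 6098: modified quotas P1 11.117, P2 4.617, P3 3.724, P4 5.074.
Geometric-mean thresholds: P1 √(11·12)=11.489, P2 √(4·5)=4.472, P3 √(3·4)=3.464, P4 √(5·6)=5.477.
Each quota rounded against its threshold gives P1 11, P2 5, P3 4, P4 5 (total 25).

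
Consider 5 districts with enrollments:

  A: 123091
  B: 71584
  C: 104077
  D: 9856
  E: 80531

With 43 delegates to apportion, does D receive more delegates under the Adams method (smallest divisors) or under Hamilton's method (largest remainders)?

Adams: A 13, B 8, C 11, D 2, E 9.
Hamilton: A 14, B 8, C 11, D 1, E 9.
D gets 2 under Adams and 1 under Hamilton.

Adams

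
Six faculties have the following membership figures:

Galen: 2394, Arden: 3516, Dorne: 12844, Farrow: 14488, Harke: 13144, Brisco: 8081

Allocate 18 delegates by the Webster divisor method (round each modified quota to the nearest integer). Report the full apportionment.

Galen 1, Arden 1, Dorne 4, Farrow 5, Harke 4, Brisco 3

Standard divisor 54467/18 ≈ 3025.944; standard quotas: Galen 0.791, Arden 1.162, Dorne 4.245, Farrow 4.788, Harke 4.344, Brisco 2.671.
Rounding to the nearest integer gives Galen 1, Arden 1, Dorne 4, Farrow 5, Harke 4, Brisco 3 — total 18, matching the house size, so no adjustment is needed.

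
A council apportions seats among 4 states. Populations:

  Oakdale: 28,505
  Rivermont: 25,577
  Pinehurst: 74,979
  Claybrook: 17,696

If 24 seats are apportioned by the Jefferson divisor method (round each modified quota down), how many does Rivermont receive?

4

Standard divisor 146757/24 ≈ 6114.875; standard quotas: Oakdale 4.662, Rivermont 4.183, Pinehurst 12.262, Claybrook 2.894.
Rounding down gives 4, 4, 12, 2 = 22 seats, so the divisor must be adjusted.
With modified divisor 5730: modified quotas Oakdale 4.975, Rivermont 4.464, Pinehurst 13.085, Claybrook 3.088.
Rounding down: Oakdale 4, Rivermont 4, Pinehurst 13, Claybrook 3 (total 24).
Rivermont receives 4.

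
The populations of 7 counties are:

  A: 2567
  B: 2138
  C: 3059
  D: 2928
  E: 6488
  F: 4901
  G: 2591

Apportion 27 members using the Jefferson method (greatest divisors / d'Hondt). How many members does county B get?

2

Standard divisor 24672/27 ≈ 913.778; standard quotas: A 2.809, B 2.340, C 3.348, D 3.204, E 7.100, F 5.363, G 2.835.
Rounding down gives 2, 2, 3, 3, 7, 5, 2 = 24 seats, so the divisor must be adjusted.
With modified divisor 814: modified quotas A 3.154, B 2.627, C 3.758, D 3.597, E 7.971, F 6.021, G 3.183.
Rounding down: A 3, B 2, C 3, D 3, E 7, F 6, G 3 (total 27).
B receives 2.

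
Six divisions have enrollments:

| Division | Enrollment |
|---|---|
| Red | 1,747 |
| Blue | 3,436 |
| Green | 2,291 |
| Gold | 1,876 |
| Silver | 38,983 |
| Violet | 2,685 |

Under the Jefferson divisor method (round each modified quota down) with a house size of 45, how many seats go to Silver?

Standard divisor 51018/45 ≈ 1133.733; standard quotas: Red 1.541, Blue 3.031, Green 2.021, Gold 1.655, Silver 34.385, Violet 2.368.
Rounding down gives 1, 3, 2, 1, 34, 2 = 43 seats, so the divisor must be adjusted.
With modified divisor 1070: modified quotas Red 1.633, Blue 3.211, Green 2.141, Gold 1.753, Silver 36.433, Violet 2.509.
Rounding down: Red 1, Blue 3, Green 2, Gold 1, Silver 36, Violet 2 (total 45).
Silver receives 36.

36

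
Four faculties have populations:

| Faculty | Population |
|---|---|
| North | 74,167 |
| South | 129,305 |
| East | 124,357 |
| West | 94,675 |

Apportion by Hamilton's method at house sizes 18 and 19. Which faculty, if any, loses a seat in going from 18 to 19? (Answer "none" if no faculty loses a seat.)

At 18 seats: North 3, South 6, East 5, West 4.
At 19 seats: North 3, South 6, East 6, West 4.
No faculty's allocation decreased.

none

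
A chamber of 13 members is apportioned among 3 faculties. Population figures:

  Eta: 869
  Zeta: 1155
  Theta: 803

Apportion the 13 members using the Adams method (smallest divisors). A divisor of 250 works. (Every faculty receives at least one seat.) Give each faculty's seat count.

With modified divisor 250: modified quotas Eta 3.476, Zeta 4.620, Theta 3.212.
Rounding up: Eta 4, Zeta 5, Theta 4 (total 13).

Eta: 4, Zeta: 5, Theta: 4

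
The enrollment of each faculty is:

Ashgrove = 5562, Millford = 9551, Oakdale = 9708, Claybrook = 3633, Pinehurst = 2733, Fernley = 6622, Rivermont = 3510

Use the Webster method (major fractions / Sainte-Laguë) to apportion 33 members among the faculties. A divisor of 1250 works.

Ashgrove: 4; Millford: 8; Oakdale: 8; Claybrook: 3; Pinehurst: 2; Fernley: 5; Rivermont: 3

With modified divisor 1250: modified quotas Ashgrove 4.450, Millford 7.641, Oakdale 7.766, Claybrook 2.906, Pinehurst 2.186, Fernley 5.298, Rivermont 2.808.
Rounding to the nearest integer: Ashgrove 4, Millford 8, Oakdale 8, Claybrook 3, Pinehurst 2, Fernley 5, Rivermont 3 (total 33).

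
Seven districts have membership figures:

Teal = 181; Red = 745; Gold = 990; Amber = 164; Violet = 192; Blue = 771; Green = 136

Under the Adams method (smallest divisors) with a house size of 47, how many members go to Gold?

14

Standard divisor 3179/47 ≈ 67.638; standard quotas: Teal 2.676, Red 11.014, Gold 14.637, Amber 2.425, Violet 2.839, Blue 11.399, Green 2.011.
Rounding up gives 3, 12, 15, 3, 3, 12, 3 = 51 seats, so the divisor must be adjusted.
With modified divisor 73: modified quotas Teal 2.479, Red 10.205, Gold 13.562, Amber 2.247, Violet 2.630, Blue 10.562, Green 1.863.
Rounding up: Teal 3, Red 11, Gold 14, Amber 3, Violet 3, Blue 11, Green 2 (total 47).
Gold receives 14.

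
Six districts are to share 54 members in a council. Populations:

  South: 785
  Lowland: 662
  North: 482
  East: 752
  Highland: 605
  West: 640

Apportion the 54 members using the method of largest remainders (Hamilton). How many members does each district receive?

South 11, Lowland 9, North 7, East 10, Highland 8, West 9

Standard divisor: 3926 ÷ 54 ≈ 72.704.
Standard quotas: South 10.797, Lowland 9.105, North 6.630, East 10.343, Highland 8.321, West 8.803.
Lower quotas: South 10, Lowland 9, North 6, East 10, Highland 8, West 8 (sum 51, leaving 3 seats).
Remainders in descending order: West 0.803, South 0.797, North 0.630, East 0.343, Highland 0.321, Lowland 0.105.
The surplus seats go to West, South, North.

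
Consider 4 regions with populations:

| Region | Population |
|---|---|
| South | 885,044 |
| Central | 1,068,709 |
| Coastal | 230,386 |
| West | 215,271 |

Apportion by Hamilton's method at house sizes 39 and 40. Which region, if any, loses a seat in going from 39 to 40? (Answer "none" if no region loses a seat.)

West

At 39 seats: South 14, Central 17, Coastal 4, West 4.
At 40 seats: South 15, Central 18, Coastal 4, West 3.
West drops from 4 to 3.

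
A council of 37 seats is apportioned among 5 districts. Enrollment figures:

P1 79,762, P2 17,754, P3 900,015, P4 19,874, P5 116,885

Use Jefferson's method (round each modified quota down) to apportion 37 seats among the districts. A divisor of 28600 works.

P1=2, P2=0, P3=31, P4=0, P5=4

With modified divisor 28600: modified quotas P1 2.789, P2 0.621, P3 31.469, P4 0.695, P5 4.087.
Rounding down: P1 2, P2 0, P3 31, P4 0, P5 4 (total 37).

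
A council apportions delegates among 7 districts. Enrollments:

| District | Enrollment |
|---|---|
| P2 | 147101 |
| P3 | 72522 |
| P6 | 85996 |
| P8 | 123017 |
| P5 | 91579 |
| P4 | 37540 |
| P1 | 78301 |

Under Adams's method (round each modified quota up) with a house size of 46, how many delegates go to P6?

6

Standard divisor 636056/46 ≈ 13827.304; standard quotas: P2 10.638, P3 5.245, P6 6.219, P8 8.897, P5 6.623, P4 2.715, P1 5.663.
Rounding up gives 11, 6, 7, 9, 7, 3, 6 = 49 seats, so the divisor must be adjusted.
With modified divisor 15000: modified quotas P2 9.807, P3 4.835, P6 5.733, P8 8.201, P5 6.105, P4 2.503, P1 5.220.
Rounding up: P2 10, P3 5, P6 6, P8 9, P5 7, P4 3, P1 6 (total 46).
P6 receives 6.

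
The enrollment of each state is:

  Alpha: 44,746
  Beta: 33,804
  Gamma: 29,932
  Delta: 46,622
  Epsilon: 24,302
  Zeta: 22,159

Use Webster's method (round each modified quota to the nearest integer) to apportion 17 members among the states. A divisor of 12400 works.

Alpha 4, Beta 3, Gamma 2, Delta 4, Epsilon 2, Zeta 2

With modified divisor 12400: modified quotas Alpha 3.609, Beta 2.726, Gamma 2.414, Delta 3.760, Epsilon 1.960, Zeta 1.787.
Rounding to the nearest integer: Alpha 4, Beta 3, Gamma 2, Delta 4, Epsilon 2, Zeta 2 (total 17).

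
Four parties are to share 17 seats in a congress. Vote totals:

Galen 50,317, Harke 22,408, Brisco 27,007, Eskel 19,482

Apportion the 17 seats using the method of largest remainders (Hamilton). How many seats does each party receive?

Galen 7, Harke 3, Brisco 4, Eskel 3

The standard divisor is 119214/17 ≈ 7012.588.
Standard quotas: Galen 7.1752, Harke 3.1954, Brisco 3.8512, Eskel 2.7781.
Lower quotas: Galen 7, Harke 3, Brisco 3, Eskel 2 (sum 15, leaving 2 seats).
Remainders in descending order: Brisco 0.8512, Eskel 0.7781, Harke 0.1954, Galen 0.1752.
The surplus seats go to Brisco, Eskel.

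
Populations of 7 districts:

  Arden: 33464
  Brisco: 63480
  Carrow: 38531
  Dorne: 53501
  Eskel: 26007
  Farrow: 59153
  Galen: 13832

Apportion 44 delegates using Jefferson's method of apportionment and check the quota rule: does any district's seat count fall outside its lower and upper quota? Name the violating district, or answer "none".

Standard quotas: Arden 5.113, Brisco 9.699, Carrow 5.887, Dorne 8.175, Eskel 3.974, Farrow 9.038, Galen 2.113.
Jefferson allocation: Arden 5, Brisco 10, Carrow 6, Dorne 8, Eskel 4, Farrow 9, Galen 2.
Every allocation lies between the lower and upper quota.

none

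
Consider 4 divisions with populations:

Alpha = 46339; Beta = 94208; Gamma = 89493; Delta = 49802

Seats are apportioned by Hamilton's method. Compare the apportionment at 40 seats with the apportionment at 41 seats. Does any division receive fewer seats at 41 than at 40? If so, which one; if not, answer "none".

At 40 seats: Alpha 7, Beta 13, Gamma 13, Delta 7.
At 41 seats: Alpha 7, Beta 14, Gamma 13, Delta 7.
No division's allocation decreased.

none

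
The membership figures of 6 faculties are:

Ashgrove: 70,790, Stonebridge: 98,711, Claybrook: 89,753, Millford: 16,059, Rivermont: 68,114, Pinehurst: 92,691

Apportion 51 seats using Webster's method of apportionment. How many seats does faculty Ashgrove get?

Standard divisor 436118/51 ≈ 8551.333; standard quotas: Ashgrove 8.278, Stonebridge 11.543, Claybrook 10.496, Millford 1.878, Rivermont 7.965, Pinehurst 10.839.
Rounding to the nearest integer gives Ashgrove 8, Stonebridge 12, Claybrook 10, Millford 2, Rivermont 8, Pinehurst 11 — total 51, matching the house size, so no adjustment is needed.
Ashgrove receives 8.

8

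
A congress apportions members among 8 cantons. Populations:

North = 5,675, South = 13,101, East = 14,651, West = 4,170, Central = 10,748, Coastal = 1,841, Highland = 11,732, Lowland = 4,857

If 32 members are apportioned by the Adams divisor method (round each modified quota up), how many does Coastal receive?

1

Standard divisor 66775/32 ≈ 2086.719; standard quotas: North 2.720, South 6.278, East 7.021, West 1.998, Central 5.151, Coastal 0.882, Highland 5.622, Lowland 2.328.
Rounding up gives 3, 7, 8, 2, 6, 1, 6, 3 = 36 seats, so the divisor must be adjusted.
With modified divisor 2400: modified quotas North 2.365, South 5.459, East 6.105, West 1.738, Central 4.478, Coastal 0.767, Highland 4.888, Lowland 2.024.
Rounding up: North 3, South 6, East 7, West 2, Central 5, Coastal 1, Highland 5, Lowland 3 (total 32).
Coastal receives 1.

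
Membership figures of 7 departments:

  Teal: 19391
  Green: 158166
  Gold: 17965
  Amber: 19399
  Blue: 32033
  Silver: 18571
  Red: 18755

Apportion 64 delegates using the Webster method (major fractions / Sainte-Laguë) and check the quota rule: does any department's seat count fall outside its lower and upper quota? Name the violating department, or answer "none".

Green

Standard quotas: Teal 4.365, Green 35.608, Gold 4.044, Amber 4.367, Blue 7.212, Silver 4.181, Red 4.222.
Webster allocation: Teal 4, Green 37, Gold 4, Amber 4, Blue 7, Silver 4, Red 4.
Green has quota 35.608 (lower 35, upper 36) but receives 37 — outside the quota interval.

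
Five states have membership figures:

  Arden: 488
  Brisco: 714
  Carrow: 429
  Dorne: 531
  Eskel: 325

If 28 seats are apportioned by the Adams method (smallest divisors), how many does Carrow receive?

Standard divisor 2487/28 ≈ 88.821; standard quotas: Arden 5.494, Brisco 8.039, Carrow 4.830, Dorne 5.978, Eskel 3.659.
Rounding up gives 6, 9, 5, 6, 4 = 30 seats, so the divisor must be adjusted.
With modified divisor 100: modified quotas Arden 4.880, Brisco 7.140, Carrow 4.290, Dorne 5.310, Eskel 3.250.
Rounding up: Arden 5, Brisco 8, Carrow 5, Dorne 6, Eskel 4 (total 28).
Carrow receives 5.

5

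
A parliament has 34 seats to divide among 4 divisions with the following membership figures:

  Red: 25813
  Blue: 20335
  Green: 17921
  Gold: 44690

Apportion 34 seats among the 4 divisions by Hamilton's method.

Red 8, Blue 6, Green 6, Gold 14

Standard divisor: 108759 ÷ 34 ≈ 3198.794.
Standard quotas: Red 8.0696, Blue 6.3571, Green 5.6024, Gold 13.9709.
Lower quotas: Red 8, Blue 6, Green 5, Gold 13 (sum 32, leaving 2 seats).
Remainders in descending order: Gold 0.9709, Green 0.6024, Blue 0.3571, Red 0.0696.
Largest remainders: Gold, Green receive the extra seats.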